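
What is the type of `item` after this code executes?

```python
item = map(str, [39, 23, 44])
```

map() returns a map iterator object

map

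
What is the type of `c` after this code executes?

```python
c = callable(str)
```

callable() returns bool

bool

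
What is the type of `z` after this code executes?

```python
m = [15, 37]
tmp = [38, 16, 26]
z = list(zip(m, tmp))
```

list(zip(...)) returns a list of tuples

list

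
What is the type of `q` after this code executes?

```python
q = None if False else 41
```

Ternary: condition is False, else branch (41) taken → int

int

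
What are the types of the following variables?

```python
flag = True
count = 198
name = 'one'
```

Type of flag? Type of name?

flag is bool; name is str

bool, str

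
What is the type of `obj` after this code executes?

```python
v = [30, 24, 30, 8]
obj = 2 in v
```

'in' operator returns bool

bool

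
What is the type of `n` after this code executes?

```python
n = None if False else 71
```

Ternary: condition is False, else branch (71) taken → int

int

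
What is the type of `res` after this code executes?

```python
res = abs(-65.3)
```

abs() of float returns float

float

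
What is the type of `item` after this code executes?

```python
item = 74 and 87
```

'and' returns the last value when all truthy (87, which is int)

int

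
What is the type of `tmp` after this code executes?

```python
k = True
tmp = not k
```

'not' always returns bool

bool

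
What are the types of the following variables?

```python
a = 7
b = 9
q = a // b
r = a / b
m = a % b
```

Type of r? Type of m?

int / int returns float; int % int returns int

float, int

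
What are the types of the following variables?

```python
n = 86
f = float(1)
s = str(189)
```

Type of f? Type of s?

f is float; s is str

float, str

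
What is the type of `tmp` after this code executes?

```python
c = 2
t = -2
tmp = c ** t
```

int ** negative int returns float

float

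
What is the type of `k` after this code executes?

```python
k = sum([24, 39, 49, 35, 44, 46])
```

sum() of ints returns int

int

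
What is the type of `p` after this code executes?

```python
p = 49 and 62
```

'and' returns the last value when all truthy (62, which is int)

int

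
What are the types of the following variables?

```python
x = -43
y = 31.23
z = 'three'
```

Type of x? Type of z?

x is int; z is str

int, str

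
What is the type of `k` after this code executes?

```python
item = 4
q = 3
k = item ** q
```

int ** positive int returns int (4 ** 3 = 64)

int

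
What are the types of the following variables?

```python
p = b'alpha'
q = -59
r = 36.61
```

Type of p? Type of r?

p is bytes; r is float

bytes, float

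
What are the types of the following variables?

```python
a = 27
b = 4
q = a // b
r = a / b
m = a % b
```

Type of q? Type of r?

int // int returns int; int / int returns float

int, float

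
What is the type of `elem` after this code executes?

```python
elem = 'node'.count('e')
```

str.count() returns int

int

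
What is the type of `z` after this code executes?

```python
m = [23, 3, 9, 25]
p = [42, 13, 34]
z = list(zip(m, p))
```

list(zip(...)) returns a list of tuples

list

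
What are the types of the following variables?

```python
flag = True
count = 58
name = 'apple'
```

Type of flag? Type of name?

flag is bool; name is str

bool, str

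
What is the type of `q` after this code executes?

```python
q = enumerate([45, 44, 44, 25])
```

enumerate() returns an enumerate iterator object

enumerate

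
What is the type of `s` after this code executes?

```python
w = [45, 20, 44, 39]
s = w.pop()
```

list.pop() returns the popped element (int here)

int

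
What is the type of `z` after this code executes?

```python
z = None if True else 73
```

Ternary: condition is True, if branch (None) taken → NoneType

NoneType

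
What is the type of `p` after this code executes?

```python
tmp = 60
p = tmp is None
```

'is' comparison returns bool

bool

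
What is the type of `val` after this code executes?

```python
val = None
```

None has type NoneType

NoneType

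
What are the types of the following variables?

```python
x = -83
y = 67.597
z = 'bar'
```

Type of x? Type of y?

x is int; y is float

int, float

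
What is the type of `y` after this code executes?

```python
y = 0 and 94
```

'and' returns the first falsy value (0, which is int)

int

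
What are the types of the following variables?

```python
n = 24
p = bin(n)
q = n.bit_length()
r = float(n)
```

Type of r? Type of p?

float() returns float; bin() returns str

float, str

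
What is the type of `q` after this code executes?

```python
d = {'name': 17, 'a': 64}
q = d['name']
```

Accessing dict[str, int] with key 'name' returns int value 17

int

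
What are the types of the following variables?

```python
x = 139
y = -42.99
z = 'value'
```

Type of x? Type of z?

x is int; z is str

int, str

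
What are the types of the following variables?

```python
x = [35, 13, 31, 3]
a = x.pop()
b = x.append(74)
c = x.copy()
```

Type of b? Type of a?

list.append() returns None; list.pop() returns the element (int)

NoneType, int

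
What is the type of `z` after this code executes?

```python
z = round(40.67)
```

round() with no ndigits arg returns int

int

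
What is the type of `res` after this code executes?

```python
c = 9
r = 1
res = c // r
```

int // int returns int (9 // 1 = 9)

int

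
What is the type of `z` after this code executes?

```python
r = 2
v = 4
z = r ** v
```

int ** positive int returns int (2 ** 4 = 16)

int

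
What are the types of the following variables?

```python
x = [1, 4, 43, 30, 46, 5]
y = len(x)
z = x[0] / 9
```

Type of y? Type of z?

len() returns int; int / int returns float

int, float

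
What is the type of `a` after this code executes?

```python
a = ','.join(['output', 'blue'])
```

str.join() returns str

str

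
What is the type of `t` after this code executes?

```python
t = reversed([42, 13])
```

reversed() on a list returns a list_reverseiterator

list_reverseiterator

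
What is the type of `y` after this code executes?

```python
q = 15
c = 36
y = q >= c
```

Comparison operators return bool

bool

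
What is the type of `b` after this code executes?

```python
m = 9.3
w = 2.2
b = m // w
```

float // float returns float (floor division preserves float type)

float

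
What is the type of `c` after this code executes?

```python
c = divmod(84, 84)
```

divmod() returns a tuple (quotient, remainder)

tuple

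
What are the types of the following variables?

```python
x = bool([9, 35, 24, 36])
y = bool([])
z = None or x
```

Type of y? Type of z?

bool() returns bool; None or <bool> returns the bool

bool, bool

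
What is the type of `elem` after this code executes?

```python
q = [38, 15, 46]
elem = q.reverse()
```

list.reverse() returns None

NoneType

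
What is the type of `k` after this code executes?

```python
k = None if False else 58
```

Ternary: condition is False, else branch (58) taken → int

int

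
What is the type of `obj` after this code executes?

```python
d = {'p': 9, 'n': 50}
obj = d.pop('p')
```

dict.pop() returns the value (int)

int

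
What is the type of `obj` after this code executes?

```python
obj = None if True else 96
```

Ternary: condition is True, if branch (None) taken → NoneType

NoneType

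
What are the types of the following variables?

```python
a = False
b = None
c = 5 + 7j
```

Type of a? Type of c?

a is bool; c is complex

bool, complex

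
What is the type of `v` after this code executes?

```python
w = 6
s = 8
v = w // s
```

int // int returns int (6 // 8 = 0)

int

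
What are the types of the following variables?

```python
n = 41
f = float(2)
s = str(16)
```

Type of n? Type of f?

n is int; f is float

int, float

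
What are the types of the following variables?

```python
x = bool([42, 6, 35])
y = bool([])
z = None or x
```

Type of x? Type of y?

bool() returns bool; bool() returns bool

bool, bool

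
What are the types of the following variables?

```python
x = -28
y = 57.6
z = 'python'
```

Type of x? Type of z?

x is int; z is str

int, str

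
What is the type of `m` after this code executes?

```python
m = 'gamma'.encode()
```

str.encode() returns bytes

bytes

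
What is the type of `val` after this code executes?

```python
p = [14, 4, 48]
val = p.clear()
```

list.clear() returns None

NoneType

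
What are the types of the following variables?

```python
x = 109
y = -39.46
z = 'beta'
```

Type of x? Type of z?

x is int; z is str

int, str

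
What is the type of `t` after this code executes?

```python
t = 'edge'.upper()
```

str.upper() returns str

str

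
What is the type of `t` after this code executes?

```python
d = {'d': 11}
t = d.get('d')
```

dict.get() returns the value (int) when key is found

int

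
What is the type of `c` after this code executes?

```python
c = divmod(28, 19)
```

divmod() returns a tuple (quotient, remainder)

tuple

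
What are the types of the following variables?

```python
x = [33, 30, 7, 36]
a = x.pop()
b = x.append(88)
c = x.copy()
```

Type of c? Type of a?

list.copy() returns list; list.pop() returns the element (int)

list, int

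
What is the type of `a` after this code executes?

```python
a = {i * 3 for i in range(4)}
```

A set comprehension {expr for x in iterable} produces a set

set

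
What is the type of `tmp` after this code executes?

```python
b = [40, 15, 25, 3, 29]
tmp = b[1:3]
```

Slicing a list always returns a list

list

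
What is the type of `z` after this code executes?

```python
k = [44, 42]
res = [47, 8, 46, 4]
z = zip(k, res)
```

zip() returns a zip iterator object

zip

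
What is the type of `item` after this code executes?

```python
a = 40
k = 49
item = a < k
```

Comparison operators return bool

bool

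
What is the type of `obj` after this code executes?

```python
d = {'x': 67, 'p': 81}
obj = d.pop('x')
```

dict.pop() returns the value (int)

int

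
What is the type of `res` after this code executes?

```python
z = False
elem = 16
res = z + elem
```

bool + int returns int (False is 0, so 0 + 16 = 16)

int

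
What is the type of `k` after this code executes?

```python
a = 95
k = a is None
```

'is' comparison returns bool

bool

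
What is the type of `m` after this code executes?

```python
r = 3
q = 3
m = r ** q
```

int ** positive int returns int (3 ** 3 = 27)

int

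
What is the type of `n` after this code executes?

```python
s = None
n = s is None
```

'is' comparison returns bool

bool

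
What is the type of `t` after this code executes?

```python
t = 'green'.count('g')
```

str.count() returns int

int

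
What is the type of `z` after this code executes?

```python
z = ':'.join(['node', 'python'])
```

str.join() returns str

str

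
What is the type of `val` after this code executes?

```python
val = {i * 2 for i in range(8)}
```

A set comprehension {expr for x in iterable} produces a set

set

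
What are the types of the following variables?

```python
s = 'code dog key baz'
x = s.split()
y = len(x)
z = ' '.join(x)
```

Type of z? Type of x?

str.join() returns str; str.split() returns list

str, list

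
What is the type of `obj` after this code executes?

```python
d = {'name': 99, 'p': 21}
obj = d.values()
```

.values() returns a dict_values view object

dict_values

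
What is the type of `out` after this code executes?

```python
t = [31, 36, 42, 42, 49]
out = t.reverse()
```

list.reverse() returns None

NoneType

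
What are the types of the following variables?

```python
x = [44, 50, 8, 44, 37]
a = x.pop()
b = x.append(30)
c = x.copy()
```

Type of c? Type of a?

list.copy() returns list; list.pop() returns the element (int)

list, int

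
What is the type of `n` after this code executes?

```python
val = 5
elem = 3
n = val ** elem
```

int ** positive int returns int (5 ** 3 = 125)

int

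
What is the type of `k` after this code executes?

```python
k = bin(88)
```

bin() returns str representation

str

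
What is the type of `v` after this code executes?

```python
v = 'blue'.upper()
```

str.upper() returns str

str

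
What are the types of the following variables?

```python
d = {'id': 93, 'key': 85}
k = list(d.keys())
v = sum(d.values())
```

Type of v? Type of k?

sum of int values returns int; list(...) returns list

int, list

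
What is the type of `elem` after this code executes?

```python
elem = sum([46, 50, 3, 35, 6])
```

sum() of ints returns int

int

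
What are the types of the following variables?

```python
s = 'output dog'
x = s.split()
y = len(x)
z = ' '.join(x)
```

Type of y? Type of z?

len() returns int; str.join() returns str

int, str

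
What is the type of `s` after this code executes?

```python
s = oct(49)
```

oct() returns str representation

str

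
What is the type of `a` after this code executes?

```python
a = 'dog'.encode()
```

str.encode() returns bytes

bytes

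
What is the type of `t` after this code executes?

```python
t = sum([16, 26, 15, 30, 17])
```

sum() of ints returns int

int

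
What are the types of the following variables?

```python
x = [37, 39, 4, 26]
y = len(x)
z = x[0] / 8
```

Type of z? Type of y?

int / int returns float; len() returns int

float, int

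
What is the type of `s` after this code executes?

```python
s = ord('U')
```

ord() returns int (Unicode code point)

int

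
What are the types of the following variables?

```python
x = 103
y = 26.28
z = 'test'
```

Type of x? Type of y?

x is int; y is float

int, float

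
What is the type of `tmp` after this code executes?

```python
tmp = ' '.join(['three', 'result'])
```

str.join() returns str

str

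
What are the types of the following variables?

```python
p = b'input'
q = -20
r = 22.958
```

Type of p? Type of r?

p is bytes; r is float

bytes, float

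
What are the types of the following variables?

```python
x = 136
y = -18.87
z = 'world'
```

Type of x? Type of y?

x is int; y is float

int, float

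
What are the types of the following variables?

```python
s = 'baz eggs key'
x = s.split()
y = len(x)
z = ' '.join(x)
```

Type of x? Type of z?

str.split() returns list; str.join() returns str

list, str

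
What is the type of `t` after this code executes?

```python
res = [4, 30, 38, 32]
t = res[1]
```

Indexing a list of ints returns int (res[1] = 30)

int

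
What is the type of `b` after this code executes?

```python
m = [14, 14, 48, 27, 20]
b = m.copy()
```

list.copy() returns list

list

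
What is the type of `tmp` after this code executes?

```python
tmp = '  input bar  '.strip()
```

str.strip() returns str

str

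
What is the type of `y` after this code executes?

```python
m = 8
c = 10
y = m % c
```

int % int returns int (8 % 10 = 8)

int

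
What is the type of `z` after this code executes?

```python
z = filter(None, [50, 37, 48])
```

filter() returns a filter iterator object

filter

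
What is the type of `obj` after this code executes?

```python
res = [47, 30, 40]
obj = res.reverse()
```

list.reverse() returns None

NoneType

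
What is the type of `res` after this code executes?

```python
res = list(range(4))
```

list(range(...)) returns list

list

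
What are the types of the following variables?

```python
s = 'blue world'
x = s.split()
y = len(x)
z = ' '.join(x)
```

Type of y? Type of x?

len() returns int; str.split() returns list

int, list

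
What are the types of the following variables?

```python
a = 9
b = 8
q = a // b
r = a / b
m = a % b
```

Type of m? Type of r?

int % int returns int; int / int returns float

int, float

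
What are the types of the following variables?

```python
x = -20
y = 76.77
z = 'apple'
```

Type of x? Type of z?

x is int; z is str

int, str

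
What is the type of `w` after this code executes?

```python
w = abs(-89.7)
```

abs() of float returns float

float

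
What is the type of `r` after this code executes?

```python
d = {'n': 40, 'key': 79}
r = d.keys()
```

.keys() returns a dict_keys view object

dict_keys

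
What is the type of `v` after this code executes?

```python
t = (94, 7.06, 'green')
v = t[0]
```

Index 0 of tuple is 94 which is int

int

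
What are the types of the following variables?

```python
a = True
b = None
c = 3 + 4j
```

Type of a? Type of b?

a is bool; b is NoneType

bool, NoneType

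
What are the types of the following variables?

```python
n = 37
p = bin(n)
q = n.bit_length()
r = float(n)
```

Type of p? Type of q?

bin() returns str; int.bit_length() returns int

str, int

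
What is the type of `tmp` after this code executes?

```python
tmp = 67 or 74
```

'or' returns the first truthy value (67, which is int)

int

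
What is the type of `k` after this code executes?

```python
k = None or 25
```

'or' with None returns the other value (25, int)

int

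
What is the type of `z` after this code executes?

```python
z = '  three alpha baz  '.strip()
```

str.strip() returns str

str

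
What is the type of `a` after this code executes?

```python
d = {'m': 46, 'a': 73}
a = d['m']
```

Accessing dict[str, int] with key 'm' returns int value 46

int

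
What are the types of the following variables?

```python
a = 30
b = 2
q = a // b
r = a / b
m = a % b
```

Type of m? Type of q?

int % int returns int; int // int returns int

int, int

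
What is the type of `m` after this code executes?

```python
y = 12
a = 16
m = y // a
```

int // int returns int (12 // 16 = 0)

int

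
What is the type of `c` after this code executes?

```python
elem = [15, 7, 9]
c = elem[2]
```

Indexing a list of ints returns int (elem[2] = 9)

int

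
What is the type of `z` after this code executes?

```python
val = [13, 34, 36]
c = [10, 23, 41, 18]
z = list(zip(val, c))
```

list(zip(...)) returns a list of tuples

list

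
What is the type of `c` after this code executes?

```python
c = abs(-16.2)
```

abs() of float returns float

float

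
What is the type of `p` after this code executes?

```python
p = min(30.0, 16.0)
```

min() of floats returns float

float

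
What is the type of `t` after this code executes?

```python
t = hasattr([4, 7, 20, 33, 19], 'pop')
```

hasattr() returns bool

bool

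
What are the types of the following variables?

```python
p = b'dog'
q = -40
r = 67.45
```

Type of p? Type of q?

p is bytes; q is int

bytes, int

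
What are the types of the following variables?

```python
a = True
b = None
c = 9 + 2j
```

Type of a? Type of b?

a is bool; b is NoneType

bool, NoneType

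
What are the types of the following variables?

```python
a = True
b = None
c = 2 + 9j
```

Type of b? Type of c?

b is NoneType; c is complex

NoneType, complex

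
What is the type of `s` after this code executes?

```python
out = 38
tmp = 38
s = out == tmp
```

Equality comparison returns bool

bool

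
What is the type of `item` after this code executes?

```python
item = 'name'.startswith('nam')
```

str.startswith() returns bool

bool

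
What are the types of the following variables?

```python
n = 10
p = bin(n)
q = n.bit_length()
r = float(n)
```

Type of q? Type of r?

int.bit_length() returns int; float() returns float

int, float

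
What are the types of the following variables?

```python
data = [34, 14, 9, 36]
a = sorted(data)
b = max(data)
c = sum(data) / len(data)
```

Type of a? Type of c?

sorted() returns list; int / int returns float

list, float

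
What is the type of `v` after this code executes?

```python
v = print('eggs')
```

print() returns None

NoneType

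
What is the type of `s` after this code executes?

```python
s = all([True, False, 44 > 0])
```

all() returns bool

bool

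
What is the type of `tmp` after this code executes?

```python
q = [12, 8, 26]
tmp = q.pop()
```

list.pop() returns the popped element (int here)

int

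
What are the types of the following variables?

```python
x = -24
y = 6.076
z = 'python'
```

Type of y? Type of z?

y is float; z is str

float, str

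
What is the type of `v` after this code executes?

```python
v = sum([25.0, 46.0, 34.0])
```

sum() of floats returns float

float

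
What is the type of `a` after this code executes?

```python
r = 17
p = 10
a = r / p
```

int / int always returns float in Python 3 (17 / 10 = 1.7)

float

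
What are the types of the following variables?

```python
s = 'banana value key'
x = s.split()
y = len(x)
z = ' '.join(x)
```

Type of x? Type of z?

str.split() returns list; str.join() returns str

list, str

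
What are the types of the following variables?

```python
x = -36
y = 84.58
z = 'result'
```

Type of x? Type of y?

x is int; y is float

int, float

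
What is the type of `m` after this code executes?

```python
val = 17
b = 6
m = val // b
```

int // int returns int (17 // 6 = 2)

int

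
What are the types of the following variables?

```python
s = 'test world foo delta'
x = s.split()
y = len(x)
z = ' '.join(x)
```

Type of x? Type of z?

str.split() returns list; str.join() returns str

list, str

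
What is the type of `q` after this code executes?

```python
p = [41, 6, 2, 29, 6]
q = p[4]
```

Indexing a list of ints returns int (p[4] = 6)

int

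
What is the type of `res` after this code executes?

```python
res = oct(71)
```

oct() returns str representation

str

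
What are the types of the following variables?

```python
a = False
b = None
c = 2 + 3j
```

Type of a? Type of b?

a is bool; b is NoneType

bool, NoneType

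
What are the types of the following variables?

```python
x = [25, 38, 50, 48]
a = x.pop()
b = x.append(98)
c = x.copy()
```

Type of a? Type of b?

list.pop() returns the element (int); list.append() returns None

int, NoneType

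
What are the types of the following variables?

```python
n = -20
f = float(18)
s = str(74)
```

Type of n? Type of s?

n is int; s is str

int, str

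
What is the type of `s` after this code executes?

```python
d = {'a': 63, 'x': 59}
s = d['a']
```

Accessing dict[str, int] with key 'a' returns int value 63

int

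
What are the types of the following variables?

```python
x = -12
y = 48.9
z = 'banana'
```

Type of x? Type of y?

x is int; y is float

int, float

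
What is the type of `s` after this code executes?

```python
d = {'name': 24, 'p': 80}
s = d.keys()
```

.keys() returns a dict_keys view object

dict_keys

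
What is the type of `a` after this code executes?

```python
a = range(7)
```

range() returns a range object

range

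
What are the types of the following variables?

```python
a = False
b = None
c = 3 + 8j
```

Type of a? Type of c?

a is bool; c is complex

bool, complex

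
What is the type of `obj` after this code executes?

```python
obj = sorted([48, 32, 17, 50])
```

sorted() always returns list

list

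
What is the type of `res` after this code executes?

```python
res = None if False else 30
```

Ternary: condition is False, else branch (30) taken → int

int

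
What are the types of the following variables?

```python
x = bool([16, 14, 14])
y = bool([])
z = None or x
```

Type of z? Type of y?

None or <bool> returns the bool; bool() returns bool

bool, bool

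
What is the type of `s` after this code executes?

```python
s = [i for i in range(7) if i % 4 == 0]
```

A list comprehension [...] produces a list

list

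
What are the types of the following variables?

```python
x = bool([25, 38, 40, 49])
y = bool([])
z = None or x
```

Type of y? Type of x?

bool() returns bool; bool() returns bool

bool, bool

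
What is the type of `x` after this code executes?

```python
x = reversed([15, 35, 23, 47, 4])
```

reversed() on a list returns a list_reverseiterator

list_reverseiterator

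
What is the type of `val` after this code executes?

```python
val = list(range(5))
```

list(range(...)) returns list

list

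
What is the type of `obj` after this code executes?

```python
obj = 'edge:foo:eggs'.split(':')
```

str.split() returns list

list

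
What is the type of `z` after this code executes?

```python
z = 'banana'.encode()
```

str.encode() returns bytes

bytes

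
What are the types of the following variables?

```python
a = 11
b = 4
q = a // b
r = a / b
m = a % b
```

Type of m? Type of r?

int % int returns int; int / int returns float

int, float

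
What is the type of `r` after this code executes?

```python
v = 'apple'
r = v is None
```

'is' comparison returns bool

bool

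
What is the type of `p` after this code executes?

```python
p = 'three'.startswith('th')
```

str.startswith() returns bool

bool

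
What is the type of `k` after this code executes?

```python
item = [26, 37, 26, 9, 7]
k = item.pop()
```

list.pop() returns the popped element (int here)

int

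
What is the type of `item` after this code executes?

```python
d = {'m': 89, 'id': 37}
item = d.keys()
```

.keys() returns a dict_keys view object

dict_keys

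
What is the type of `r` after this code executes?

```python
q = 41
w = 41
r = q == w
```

Equality comparison returns bool

bool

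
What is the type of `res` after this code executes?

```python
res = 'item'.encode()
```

str.encode() returns bytes

bytes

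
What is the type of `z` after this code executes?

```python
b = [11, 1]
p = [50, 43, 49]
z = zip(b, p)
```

zip() returns a zip iterator object

zip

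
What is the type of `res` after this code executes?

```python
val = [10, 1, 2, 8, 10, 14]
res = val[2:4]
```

Slicing a list always returns a list

list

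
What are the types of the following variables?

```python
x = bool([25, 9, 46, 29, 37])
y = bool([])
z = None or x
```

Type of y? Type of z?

bool() returns bool; None or <bool> returns the bool

bool, bool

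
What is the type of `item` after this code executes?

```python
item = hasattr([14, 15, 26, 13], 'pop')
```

hasattr() returns bool

bool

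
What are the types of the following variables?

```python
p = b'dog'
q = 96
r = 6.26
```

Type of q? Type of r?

q is int; r is float

int, float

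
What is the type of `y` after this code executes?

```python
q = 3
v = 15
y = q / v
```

int / int always returns float in Python 3 (3 / 15 = 0.2)

float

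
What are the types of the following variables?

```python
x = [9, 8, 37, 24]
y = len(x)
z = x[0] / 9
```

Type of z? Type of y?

int / int returns float; len() returns int

float, int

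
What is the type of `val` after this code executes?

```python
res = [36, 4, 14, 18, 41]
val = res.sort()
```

list.sort() returns None (sorts in place)

NoneType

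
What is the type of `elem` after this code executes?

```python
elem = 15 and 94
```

'and' returns the last value when all truthy (94, which is int)

int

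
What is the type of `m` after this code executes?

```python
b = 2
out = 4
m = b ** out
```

int ** positive int returns int (2 ** 4 = 16)

int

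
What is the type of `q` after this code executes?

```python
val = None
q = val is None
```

'is' comparison returns bool

bool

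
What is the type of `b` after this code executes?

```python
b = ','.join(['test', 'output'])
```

str.join() returns str

str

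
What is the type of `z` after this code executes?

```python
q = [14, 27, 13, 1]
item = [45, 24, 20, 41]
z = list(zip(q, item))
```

list(zip(...)) returns a list of tuples

list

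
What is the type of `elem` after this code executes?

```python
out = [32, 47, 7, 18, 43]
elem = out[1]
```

Indexing a list of ints returns int (out[1] = 47)

int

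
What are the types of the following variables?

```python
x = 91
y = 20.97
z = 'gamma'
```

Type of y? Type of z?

y is float; z is str

float, str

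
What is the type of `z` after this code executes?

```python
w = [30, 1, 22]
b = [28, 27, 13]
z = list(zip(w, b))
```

list(zip(...)) returns a list of tuples

list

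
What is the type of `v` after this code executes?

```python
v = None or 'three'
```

'or' with None returns the other value ('three', str)

str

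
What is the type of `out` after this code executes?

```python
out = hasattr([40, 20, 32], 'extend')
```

hasattr() returns bool

bool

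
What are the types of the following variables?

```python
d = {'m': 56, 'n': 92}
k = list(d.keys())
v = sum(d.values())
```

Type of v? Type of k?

sum of int values returns int; list(...) returns list

int, list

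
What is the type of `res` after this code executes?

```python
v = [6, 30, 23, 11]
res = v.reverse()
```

list.reverse() returns None

NoneType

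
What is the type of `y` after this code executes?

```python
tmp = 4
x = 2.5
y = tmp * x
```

int * float returns float (4 * 2.5 = 10.0)

float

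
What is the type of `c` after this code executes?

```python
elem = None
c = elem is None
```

'is' comparison returns bool

bool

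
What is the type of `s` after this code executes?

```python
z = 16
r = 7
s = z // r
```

int // int returns int (16 // 7 = 2)

int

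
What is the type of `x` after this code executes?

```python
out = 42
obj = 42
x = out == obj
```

Equality comparison returns bool

bool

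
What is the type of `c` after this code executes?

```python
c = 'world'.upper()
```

str.upper() returns str

str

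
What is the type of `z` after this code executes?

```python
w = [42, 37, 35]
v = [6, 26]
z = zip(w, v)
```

zip() returns a zip iterator object

zip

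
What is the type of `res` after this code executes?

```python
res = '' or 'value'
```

'or' returns first truthy value ('value', which is str)

str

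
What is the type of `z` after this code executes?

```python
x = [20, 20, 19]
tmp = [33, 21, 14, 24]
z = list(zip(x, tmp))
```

list(zip(...)) returns a list of tuples

list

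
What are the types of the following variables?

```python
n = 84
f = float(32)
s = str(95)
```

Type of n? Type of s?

n is int; s is str

int, str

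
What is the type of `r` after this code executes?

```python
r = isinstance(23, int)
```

isinstance() returns bool

bool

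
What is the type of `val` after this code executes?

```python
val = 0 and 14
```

'and' returns the first falsy value (0, which is int)

int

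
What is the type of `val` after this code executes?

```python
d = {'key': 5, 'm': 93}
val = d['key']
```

Accessing dict[str, int] with key 'key' returns int value 5

int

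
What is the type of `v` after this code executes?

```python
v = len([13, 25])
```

len() always returns int

int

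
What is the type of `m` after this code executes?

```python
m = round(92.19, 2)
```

round() with ndigits arg returns float

float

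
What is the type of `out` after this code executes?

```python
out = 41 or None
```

'or' returns first truthy value (41, int)

int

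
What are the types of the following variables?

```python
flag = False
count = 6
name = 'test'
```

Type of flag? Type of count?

flag is bool; count is int

bool, int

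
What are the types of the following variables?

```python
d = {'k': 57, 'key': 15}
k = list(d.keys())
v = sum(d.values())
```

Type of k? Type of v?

list(...) returns list; sum of int values returns int

list, int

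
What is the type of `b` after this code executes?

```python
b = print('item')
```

print() returns None

NoneType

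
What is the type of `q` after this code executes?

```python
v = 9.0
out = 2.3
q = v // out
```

float // float returns float (floor division preserves float type)

float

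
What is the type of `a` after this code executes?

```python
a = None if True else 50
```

Ternary: condition is True, if branch (None) taken → NoneType

NoneType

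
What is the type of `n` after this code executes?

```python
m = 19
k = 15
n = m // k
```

int // int returns int (19 // 15 = 1)

int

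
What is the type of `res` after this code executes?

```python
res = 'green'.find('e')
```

str.find() returns int (index, or -1)

int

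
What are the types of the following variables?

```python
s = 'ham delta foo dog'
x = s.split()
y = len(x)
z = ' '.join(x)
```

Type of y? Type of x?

len() returns int; str.split() returns list

int, list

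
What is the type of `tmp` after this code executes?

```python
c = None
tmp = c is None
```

'is' comparison returns bool

bool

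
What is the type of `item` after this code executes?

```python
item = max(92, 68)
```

max() of ints returns int

int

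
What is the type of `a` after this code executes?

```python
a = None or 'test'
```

'or' with None returns the other value ('test', str)

str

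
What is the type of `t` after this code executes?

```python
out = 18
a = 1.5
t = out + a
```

int + float returns float (18 + 1.5 = 19.5)

float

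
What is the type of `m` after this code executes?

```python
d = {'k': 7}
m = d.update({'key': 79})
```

dict.update() returns None

NoneType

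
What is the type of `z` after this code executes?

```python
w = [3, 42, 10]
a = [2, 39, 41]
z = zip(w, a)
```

zip() returns a zip iterator object

zip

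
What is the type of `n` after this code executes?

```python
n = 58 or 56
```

'or' returns the first truthy value (58, which is int)

int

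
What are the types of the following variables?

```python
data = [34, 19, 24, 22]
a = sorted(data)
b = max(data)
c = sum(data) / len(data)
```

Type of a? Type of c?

sorted() returns list; int / int returns float

list, float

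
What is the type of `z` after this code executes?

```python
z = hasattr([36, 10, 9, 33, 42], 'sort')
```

hasattr() returns bool

bool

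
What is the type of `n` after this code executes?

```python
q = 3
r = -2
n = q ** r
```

int ** negative int returns float

float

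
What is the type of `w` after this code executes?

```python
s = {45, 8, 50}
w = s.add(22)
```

set.add() returns None (mutates in place)

NoneType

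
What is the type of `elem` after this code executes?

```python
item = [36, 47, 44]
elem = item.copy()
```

list.copy() returns list

list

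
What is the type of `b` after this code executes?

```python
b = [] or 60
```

'or' returns first truthy value (60, which is int)

int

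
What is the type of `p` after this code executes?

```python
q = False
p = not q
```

'not' always returns bool

bool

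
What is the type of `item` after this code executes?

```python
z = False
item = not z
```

'not' always returns bool

bool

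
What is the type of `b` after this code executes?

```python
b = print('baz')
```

print() returns None

NoneType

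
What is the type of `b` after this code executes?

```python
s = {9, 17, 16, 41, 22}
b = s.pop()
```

Popping from a set of ints returns int

int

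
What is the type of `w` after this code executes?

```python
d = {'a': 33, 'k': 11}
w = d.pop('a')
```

dict.pop() returns the value (int)

int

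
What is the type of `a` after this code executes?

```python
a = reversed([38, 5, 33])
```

reversed() on a list returns a list_reverseiterator

list_reverseiterator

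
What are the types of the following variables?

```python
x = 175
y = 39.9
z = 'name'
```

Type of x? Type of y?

x is int; y is float

int, float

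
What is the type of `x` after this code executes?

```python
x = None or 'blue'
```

'or' with None returns the other value ('blue', str)

str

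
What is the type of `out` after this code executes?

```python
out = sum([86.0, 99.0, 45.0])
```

sum() of floats returns float

float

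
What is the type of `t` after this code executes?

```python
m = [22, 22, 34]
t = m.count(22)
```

list.count() returns int

int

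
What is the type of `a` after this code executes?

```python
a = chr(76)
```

chr() returns str (single character)

str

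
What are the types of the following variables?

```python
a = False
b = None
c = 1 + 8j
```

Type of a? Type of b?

a is bool; b is NoneType

bool, NoneType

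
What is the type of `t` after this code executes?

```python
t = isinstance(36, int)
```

isinstance() returns bool

bool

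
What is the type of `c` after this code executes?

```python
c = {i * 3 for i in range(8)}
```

A set comprehension {expr for x in iterable} produces a set

set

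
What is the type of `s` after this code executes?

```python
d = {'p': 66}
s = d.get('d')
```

dict.get() returns None when key 'd' is not found and no default given

NoneType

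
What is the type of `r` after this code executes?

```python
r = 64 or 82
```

'or' returns the first truthy value (64, which is int)

int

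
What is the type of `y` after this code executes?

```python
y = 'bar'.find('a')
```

str.find() returns int (index, or -1)

int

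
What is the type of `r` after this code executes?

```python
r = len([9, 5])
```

len() always returns int

int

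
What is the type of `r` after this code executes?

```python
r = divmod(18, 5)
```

divmod() returns a tuple (quotient, remainder)

tuple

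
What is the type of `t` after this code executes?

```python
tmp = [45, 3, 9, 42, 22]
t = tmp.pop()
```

list.pop() returns the popped element (int here)

int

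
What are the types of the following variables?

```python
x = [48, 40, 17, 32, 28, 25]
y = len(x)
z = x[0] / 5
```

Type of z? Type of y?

int / int returns float; len() returns int

float, int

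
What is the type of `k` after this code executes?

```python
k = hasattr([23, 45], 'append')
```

hasattr() returns bool

bool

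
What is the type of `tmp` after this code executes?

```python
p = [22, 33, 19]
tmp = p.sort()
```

list.sort() returns None (sorts in place)

NoneType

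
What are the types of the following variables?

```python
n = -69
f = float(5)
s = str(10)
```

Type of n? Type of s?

n is int; s is str

int, str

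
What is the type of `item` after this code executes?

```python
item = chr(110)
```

chr() returns str (single character)

str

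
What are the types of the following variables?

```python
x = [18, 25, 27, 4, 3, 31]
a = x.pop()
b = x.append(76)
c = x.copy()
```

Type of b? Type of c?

list.append() returns None; list.copy() returns list

NoneType, list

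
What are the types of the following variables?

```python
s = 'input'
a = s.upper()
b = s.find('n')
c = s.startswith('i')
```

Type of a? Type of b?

str.upper() returns str; str.find() returns int

str, int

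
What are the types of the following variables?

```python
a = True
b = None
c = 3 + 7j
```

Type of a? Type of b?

a is bool; b is NoneType

bool, NoneType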